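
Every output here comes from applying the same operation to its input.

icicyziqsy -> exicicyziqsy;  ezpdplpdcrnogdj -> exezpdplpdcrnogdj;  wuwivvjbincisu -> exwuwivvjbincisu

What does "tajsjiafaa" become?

Looking at the pairs, the operation is to prepend "ex".
"tajsjiafaa" → "extajsjiafaa".

extajsjiafaa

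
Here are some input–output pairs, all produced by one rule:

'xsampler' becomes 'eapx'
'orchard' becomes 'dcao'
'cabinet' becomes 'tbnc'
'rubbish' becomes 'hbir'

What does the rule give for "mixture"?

exum

In each case the input is transformed by: keep every other character starting from the first (positions 1st, 3rd, 5th, ...), then swap the first and last characters.
Doing the same to "mixture": "exum".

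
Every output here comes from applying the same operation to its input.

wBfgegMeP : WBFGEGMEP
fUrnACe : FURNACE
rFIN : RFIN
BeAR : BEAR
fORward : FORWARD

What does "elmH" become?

In each case the input is transformed by: convert every letter to uppercase.
Doing the same to "elmH": "ELMH".

ELMH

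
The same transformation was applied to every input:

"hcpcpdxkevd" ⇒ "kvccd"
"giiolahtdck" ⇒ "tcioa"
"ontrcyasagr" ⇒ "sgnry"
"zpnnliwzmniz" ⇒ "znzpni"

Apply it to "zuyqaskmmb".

The rule is to keep every other character starting from the second (positions 2nd, 4th, 6th, ...), then move the first 3 characters to the end (rotate left by 3).
Working it through for "zuyqaskmmb": intermediate "uqsmb", final "mbuqs".

mbuqs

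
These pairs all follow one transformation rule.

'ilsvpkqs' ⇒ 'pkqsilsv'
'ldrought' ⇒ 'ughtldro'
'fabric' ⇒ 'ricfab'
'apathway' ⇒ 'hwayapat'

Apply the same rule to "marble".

The pattern: swap the front and back halves of the string.
Applying that to "marble" gives "blemar".

blemar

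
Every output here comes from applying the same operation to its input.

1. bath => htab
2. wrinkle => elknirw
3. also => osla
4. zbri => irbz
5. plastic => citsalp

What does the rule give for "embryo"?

Each output is the input with this applied: reverse the string.
"embryo" → "oyrbme".

oyrbme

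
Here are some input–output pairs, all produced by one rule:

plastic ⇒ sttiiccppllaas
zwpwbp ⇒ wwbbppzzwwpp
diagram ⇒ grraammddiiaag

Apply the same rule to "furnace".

In each case the input is transformed by: double every character, then swap the front and back halves of the string.
On "furnace": the first step gives "ffuurrnnaaccee", and the second then gives "naacceeffuurrn".

naacceeffuurrn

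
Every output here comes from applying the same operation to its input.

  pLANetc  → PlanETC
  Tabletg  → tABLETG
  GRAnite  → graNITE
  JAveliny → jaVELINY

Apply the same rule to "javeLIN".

JAVElin

The pattern: flip the case of every letter.
For "javeLIN" the result is "JAVElin".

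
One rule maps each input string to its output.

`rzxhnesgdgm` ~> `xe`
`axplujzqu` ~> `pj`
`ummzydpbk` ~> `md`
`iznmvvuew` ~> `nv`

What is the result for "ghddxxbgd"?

The transformation: keep one character in every 3, starting at position 3 (positions 3rd, 6th, 9th, ...), then delete the last character.
Applying both steps to "ghddxxbgd": "dxd", then "dx".

dx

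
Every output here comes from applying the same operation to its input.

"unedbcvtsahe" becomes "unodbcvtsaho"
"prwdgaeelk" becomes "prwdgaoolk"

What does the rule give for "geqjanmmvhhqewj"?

The pattern: replace every "e" with "o".
Doing the same to "geqjanmmvhhqewj": "goqjanmmvhhqowj".

goqjanmmvhhqowj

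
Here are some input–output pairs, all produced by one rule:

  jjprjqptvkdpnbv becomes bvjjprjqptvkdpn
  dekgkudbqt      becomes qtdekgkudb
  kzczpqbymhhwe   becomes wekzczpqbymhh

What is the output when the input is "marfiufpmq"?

The rule is to move the last 2 characters to the front (rotate right by 2).
Doing the same to "marfiufpmq": "mqmarfiufp".

mqmarfiufp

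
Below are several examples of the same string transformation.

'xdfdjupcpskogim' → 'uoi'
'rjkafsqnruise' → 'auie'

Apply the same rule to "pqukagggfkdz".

Rule — keep only the vowels.
"pqukagggfkdz" → "ua".

ua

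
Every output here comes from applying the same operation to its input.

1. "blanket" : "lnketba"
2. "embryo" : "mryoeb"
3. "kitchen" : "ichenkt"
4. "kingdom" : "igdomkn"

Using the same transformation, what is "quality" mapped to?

The rule is to move the first 2 characters to the end (rotate left by 2), then swap the first and last characters.
Working it through for "quality": intermediate "alityqu", final "ulityqa".

ulityqa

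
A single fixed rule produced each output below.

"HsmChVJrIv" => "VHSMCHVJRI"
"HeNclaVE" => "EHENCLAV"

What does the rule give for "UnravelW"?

WUNRAVEL

Rule — move the last character to the front, then convert every letter to uppercase.
Working it through for "UnravelW": intermediate "WUnravel", final "WUNRAVEL".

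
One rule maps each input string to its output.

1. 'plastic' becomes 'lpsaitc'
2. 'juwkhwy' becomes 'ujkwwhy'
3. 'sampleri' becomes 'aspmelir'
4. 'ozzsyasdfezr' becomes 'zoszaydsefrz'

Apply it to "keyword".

What's happening: swap each adjacent pair of characters (1↔2, 3↔4, ...).
Applying that to "keyword" gives "ekwyrod".

ekwyrod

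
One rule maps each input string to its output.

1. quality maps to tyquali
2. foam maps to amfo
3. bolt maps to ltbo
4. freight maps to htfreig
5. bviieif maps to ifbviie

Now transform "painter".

erpaint

Looking at the pairs, the operation is to move the last 2 characters to the front (rotate right by 2).
Applying that to "painter" gives "erpaint".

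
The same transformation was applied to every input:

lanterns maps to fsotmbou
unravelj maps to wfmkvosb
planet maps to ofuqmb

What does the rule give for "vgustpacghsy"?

In each case the input is transformed by: swap the front and back halves of the string, then shift every letter 1 place forward in the alphabet (wrapping around).
"vgustpacghsy" → "acghsyvgustp" → "bdhitzwhvtuq".

bdhitzwhvtuq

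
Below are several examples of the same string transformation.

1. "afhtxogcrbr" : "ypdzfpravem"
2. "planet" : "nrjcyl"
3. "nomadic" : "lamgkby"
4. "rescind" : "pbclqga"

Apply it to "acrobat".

yraypzm

What's happening: take characters alternately from the front and the back (1st, last, 2nd, 2nd-last, ...), then shift every letter 2 places backward in the alphabet (wrapping around).
On "acrobat": the first step gives "atcarbo", and the second then gives "yraypzm".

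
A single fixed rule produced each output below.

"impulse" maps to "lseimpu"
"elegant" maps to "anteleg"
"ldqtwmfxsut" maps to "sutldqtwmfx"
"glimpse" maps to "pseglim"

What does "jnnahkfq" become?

The rule is to move the last 3 characters to the front (rotate right by 3).
Doing the same to "jnnahkfq": "kfqjnnah".

kfqjnnah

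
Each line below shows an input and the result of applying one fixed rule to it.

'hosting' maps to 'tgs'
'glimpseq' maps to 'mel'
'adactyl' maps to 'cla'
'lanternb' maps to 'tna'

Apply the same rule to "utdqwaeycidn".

What's happening: move the first 3 characters to the end (rotate left by 3), then keep one character in every 3, starting at position 1 (positions 1st, 4th, 7th, ...).
For "utdqwaeycidn", step one produces "qwaeycidnutd"; step two turns that into "qeiu".

qeiu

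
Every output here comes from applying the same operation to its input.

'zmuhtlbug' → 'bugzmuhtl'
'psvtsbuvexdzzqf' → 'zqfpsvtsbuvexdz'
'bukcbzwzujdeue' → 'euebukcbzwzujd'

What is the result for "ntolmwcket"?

ketntolmwc

Each output is the input with this applied: move the last 3 characters to the front (rotate right by 3).
So "ntolmwcket" becomes "ketntolmwc".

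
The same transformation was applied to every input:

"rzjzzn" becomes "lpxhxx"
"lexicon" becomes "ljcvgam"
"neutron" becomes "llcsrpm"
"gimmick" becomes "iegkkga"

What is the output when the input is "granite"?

cepylgr

Looking at the pairs, the operation is to shift every letter 2 places backward in the alphabet (wrapping around), then move the last character to the front.
For "granite" the result is "cepylgr".
(Check on "gimmick": → "egkkgai" → "iegkkga" ✓)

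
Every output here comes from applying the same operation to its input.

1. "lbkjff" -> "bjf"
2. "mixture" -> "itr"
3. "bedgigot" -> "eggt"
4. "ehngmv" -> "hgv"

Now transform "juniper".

Rule — keep every other character starting from the second (positions 2nd, 4th, 6th, ...).
"juniper" → "uie".

uie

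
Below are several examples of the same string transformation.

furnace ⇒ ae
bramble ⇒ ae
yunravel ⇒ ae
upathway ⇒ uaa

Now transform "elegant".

eea

Rule — keep every other character starting from the first (positions 1st, 3rd, 5th, ...), then keep only the vowels.
So "elegant" becomes "eea".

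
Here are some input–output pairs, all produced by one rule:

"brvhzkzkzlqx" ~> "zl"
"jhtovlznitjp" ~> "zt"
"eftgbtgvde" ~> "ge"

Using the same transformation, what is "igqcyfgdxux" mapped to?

What's happening: keep one character in every 3, starting at position 1 (positions 1st, 4th, 7th, ...), then delete the first 2 characters.
Starting from "igqcyfgdxux": after the first operation, "icgu"; after the second, "gu".
(Check on "brvhzkzkzlqx": → "bhzl" → "zl" ✓)

gu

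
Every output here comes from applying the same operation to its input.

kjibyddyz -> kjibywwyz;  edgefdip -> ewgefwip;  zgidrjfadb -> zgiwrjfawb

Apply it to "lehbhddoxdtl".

lehbhwwoxwtl

Each output is the input with this applied: replace every "d" with "w".
For "lehbhddoxdtl" the result is "lehbhwwoxwtl".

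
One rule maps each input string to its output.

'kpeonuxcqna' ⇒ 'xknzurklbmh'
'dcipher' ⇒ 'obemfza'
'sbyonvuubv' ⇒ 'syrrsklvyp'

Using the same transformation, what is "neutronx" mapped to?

ukloqrbk

In each case the input is transformed by: reverse the string, then shift every letter 3 places backward in the alphabet (wrapping around).
Starting from "neutronx": after the first operation, "xnortuen"; after the second, "ukloqrbk".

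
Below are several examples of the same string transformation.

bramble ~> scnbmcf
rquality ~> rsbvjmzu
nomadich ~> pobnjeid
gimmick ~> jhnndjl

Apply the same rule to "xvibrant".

wycjbsuo

Each output is the input with this applied: swap each adjacent pair of characters (1↔2, 3↔4, ...), then shift every letter 1 place forward in the alphabet (wrapping around).
So "xvibrant" becomes "wycjbsuo".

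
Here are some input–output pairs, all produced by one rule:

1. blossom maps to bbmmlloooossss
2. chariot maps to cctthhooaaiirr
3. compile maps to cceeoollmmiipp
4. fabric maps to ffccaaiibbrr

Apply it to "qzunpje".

qqeezzjjuuppnn

The pattern: take characters alternately from the front and the back (1st, last, 2nd, 2nd-last, ...), then double every character.
Starting from "qzunpje": after the first operation, "qezjupn"; after the second, "qqeezzjjuuppnn".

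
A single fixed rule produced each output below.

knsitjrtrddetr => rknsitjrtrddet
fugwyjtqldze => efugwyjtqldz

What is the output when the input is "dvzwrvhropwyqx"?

xdvzwrvhropwyq

What's happening: move the last character to the front.
For "dvzwrvhropwyqx" the result is "xdvzwrvhropwyq".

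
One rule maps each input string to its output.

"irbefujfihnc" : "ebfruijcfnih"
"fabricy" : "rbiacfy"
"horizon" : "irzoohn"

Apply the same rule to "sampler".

pmlaesr

Each output is the input with this applied: move the first 3 characters to the end (rotate left by 3), then take characters alternately from the front and the back (1st, last, 2nd, 2nd-last, ...).
Applying that to "sampler" gives "pmlaesr".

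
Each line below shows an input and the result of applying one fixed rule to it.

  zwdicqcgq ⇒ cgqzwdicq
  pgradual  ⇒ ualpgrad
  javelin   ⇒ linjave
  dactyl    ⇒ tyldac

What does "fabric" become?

ricfab

The pattern: move the last 3 characters to the front (rotate right by 3).
"fabric" → "ricfab".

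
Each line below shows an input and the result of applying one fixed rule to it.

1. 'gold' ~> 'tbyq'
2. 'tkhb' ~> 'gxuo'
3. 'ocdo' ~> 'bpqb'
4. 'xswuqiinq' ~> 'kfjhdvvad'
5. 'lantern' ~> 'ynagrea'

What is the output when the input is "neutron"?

arhgeba

In each case the input is transformed by: shift every letter 13 places forward in the alphabet (wrapping around) — i.e. ROT13.
Applying that to "neutron" gives "arhgeba".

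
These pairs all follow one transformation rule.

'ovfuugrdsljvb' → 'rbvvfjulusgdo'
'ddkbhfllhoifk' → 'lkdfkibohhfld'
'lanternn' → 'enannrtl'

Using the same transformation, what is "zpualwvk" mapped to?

lkpvuwaz

Looking at the pairs, the operation is to take characters alternately from the front and the back (1st, last, 2nd, 2nd-last, ...), then swap the first and last characters.
On "zpualwvk": the first step gives "zkpvuwal", and the second then gives "lkpvuwaz".
(Check on "ovfuugrdsljvb": → "obvvfjulusgdr" → "rbvvfjulusgdo" ✓)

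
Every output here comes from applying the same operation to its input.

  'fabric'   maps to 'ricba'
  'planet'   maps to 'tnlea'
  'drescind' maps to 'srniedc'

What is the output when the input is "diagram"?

Each output is the input with this applied: delete the first character, then sort the characters into reverse alphabetical order.
On "diagram": the first step gives "iagram", and the second then gives "rmigaa".

rmigaa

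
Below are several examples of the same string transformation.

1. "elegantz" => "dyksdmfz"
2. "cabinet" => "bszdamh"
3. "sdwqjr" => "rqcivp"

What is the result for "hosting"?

gfnmrhs

What's happening: shift every letter 1 place backward in the alphabet (wrapping around), then take characters alternately from the front and the back (1st, last, 2nd, 2nd-last, ...).
For "hosting", step one produces "gnrshmf"; step two turns that into "gfnmrhs".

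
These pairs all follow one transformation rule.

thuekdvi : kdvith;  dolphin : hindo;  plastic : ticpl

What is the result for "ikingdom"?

gdomik

The pattern: move the first 2 characters to the end (rotate left by 2), then delete the first 2 characters.
On "ikingdom": the first step gives "ingdomik", and the second then gives "gdomik".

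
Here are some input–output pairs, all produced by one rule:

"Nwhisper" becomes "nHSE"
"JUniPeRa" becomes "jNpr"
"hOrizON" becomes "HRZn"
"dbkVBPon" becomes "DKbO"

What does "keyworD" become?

Rule — keep every other character starting from the first (positions 1st, 3rd, 5th, ...), then flip the case of every letter.
On "keyworD": the first step gives "kyoD", and the second then gives "KYOd".
(Check on "JUniPeRa": → "JnPR" → "jNpr" ✓)

KYOd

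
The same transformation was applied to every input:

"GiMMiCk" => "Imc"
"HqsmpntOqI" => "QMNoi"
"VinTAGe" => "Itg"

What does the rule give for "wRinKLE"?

rNl

Rule — flip the case of every letter, then keep every other character starting from the second (positions 2nd, 4th, 6th, ...).
Working it through for "wRinKLE": intermediate "WrINkle", final "rNl".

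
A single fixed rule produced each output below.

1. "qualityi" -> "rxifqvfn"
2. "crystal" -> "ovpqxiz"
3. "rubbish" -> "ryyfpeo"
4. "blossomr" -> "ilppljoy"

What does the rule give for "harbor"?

The transformation: shift every letter 3 places backward in the alphabet (wrapping around), then move the first character to the end.
For "harbor" the result is "xoyloe".

xoyloe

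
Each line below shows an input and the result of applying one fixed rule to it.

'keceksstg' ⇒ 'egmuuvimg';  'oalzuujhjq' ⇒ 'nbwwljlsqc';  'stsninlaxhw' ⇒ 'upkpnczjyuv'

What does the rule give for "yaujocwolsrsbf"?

wlqeyqnutudhac

Each output is the input with this applied: move the first 2 characters to the end (rotate left by 2), then shift every letter 2 places forward in the alphabet (wrapping around).
Starting from "yaujocwolsrsbf": after the first operation, "ujocwolsrsbfya"; after the second, "wlqeyqnutudhac".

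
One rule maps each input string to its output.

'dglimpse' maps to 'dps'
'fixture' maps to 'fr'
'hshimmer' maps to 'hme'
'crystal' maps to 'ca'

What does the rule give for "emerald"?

el

Looking at the pairs, the operation is to swap each adjacent pair of characters (1↔2, 3↔4, ...), then keep one character in every 3, starting at position 2 (positions 2nd, 5th, 8th, ...).
For "emerald", step one produces "merelad"; step two turns that into "el".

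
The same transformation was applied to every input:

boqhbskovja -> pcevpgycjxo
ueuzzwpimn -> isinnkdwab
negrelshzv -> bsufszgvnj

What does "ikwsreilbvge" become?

wykgfswzpjus

The rule is to shift every letter 12 places backward in the alphabet (wrapping around).
Applying that to "ikwsreilbvge" gives "wykgfswzpjus".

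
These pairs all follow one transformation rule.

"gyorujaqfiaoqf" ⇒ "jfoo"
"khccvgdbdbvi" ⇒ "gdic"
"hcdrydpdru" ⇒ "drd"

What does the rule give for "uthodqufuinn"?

qunh

The rule is to keep one character in every 3, starting at position 3 (positions 3rd, 6th, 9th, ...), then move the first character to the end.
"uthodqufuinn" → "hqun" → "qunh".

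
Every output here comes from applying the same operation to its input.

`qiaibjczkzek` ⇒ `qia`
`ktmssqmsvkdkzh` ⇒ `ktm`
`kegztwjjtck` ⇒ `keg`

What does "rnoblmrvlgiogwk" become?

rno

The pattern: keep only the first 3 characters.
"rnoblmrvlgiogwk" → "rno".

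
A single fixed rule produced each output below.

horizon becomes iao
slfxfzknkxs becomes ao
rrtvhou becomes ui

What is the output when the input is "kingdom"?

oe

What's happening: shift every letter 1 place forward in the alphabet (wrapping around), then keep only the vowels.
For "kingdom", step one produces "ljohepn"; step two turns that into "oe".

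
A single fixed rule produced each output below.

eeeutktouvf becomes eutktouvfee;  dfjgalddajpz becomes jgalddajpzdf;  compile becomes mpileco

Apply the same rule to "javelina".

velinaja

Looking at the pairs, the operation is to move the first 2 characters to the end (rotate left by 2).
Doing the same to "javelina": "velinaja".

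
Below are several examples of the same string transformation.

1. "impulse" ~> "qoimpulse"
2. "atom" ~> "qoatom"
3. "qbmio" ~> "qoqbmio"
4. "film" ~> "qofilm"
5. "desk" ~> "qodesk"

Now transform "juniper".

Rule — prepend "qo".
So "juniper" becomes "qojuniper".

qojuniper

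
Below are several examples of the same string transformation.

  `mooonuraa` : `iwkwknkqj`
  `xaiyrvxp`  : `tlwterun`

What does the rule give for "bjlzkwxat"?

The transformation: take characters alternately from the front and the back (1st, last, 2nd, 2nd-last, ...), then shift every letter 4 places backward in the alphabet (wrapping around).
On "bjlzkwxat": the first step gives "btjalxzwk", and the second then gives "xpfwhtvsg".
(Check on "mooonuraa": → "maoaoroun" → "iwkwknkqj" ✓)

xpfwhtvsg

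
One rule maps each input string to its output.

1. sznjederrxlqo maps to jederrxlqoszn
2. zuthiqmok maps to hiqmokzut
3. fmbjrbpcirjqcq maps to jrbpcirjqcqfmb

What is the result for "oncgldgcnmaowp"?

gldgcnmaowponc

The transformation: move the first 3 characters to the end (rotate left by 3).
Applying that to "oncgldgcnmaowp" gives "gldgcnmaowponc".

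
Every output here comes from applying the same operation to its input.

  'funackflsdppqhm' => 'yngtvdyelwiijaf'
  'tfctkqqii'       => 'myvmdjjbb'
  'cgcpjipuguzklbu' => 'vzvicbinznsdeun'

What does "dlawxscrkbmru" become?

wetpqlvkdufkn

The transformation: shift every letter 7 places backward in the alphabet (wrapping around).
Applying that to "dlawxscrkbmru" gives "wetpqlvkdufkn".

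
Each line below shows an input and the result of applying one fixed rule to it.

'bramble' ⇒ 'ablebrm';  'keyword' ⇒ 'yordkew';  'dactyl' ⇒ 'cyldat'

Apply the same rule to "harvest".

Each output is the input with this applied: move the first 3 characters to the end (rotate left by 3), then swap the first and last characters.
So "harvest" becomes "resthav".

resthav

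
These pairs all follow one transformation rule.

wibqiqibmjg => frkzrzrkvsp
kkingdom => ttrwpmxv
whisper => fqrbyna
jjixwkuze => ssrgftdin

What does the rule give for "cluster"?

ludbcna

Looking at the pairs, the operation is to shift every letter 9 places forward in the alphabet (wrapping around).
On "cluster" that produces "ludbcna".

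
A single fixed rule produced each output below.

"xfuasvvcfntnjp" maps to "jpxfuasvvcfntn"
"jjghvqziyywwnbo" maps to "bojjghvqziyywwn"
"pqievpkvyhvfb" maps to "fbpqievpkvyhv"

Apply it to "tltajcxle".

Each output is the input with this applied: move the last 2 characters to the front (rotate right by 2).
So "tltajcxle" becomes "letltajcx".

letltajcx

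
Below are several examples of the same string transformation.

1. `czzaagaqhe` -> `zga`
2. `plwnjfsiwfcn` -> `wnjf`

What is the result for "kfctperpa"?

rkc

The transformation: sort the characters into reverse alphabetical order, then keep one character in every 3, starting at position 2 (positions 2nd, 5th, 8th, ...).
For "kfctperpa", step one produces "trppkfeca"; step two turns that into "rkc".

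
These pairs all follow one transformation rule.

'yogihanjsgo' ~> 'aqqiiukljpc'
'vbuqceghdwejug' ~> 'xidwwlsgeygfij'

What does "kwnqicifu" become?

The rule is to take characters alternately from the front and the back (1st, last, 2nd, 2nd-last, ...), then shift every letter 2 places forward in the alphabet (wrapping around).
For "kwnqicifu", step one produces "kuwfniqci"; step two turns that into "mwyhpksek".

mwyhpksek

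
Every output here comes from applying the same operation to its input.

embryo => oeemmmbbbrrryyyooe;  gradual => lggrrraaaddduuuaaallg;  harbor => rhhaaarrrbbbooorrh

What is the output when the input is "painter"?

rppaaaiiinnnttteeerrp

Each output is the input with this applied: repeat every character 3 times, then swap the first and last characters.
Working it through for "painter": intermediate "pppaaaiiinnnttteeerrr", final "rppaaaiiinnnttteeerrp".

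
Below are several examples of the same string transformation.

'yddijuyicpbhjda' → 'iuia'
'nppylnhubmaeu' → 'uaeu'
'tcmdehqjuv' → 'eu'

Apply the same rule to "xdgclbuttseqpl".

ue

Each output is the input with this applied: keep only the vowels.
"xdgclbuttseqpl" → "ue".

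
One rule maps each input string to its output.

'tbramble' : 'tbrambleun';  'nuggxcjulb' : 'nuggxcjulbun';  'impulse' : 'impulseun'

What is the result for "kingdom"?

kingdomun

The transformation: append "un".
So "kingdom" becomes "kingdomun".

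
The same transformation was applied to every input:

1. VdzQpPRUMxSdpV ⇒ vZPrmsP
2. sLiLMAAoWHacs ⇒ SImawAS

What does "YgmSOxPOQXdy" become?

yMopqD

The transformation: flip the case of every letter, then keep every other character starting from the first (positions 1st, 3rd, 5th, ...).
So "YgmSOxPOQXdy" becomes "yMopqD".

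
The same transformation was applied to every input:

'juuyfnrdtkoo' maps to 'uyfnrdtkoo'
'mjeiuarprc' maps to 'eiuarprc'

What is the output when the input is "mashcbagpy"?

The transformation: delete the first 2 characters.
"mashcbagpy" → "shcbagpy".

shcbagpy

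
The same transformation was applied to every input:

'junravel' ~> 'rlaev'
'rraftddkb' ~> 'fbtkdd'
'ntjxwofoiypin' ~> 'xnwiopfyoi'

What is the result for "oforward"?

rdwra

Each output is the input with this applied: delete the first 3 characters, then take characters alternately from the front and the back (1st, last, 2nd, 2nd-last, ...).
Starting from "oforward": after the first operation, "rward"; after the second, "rdwra".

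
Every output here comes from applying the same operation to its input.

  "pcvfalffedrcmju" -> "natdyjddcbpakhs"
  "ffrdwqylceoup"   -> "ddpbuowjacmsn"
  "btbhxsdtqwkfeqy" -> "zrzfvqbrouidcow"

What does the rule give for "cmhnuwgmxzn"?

Rule — shift every letter 2 places backward in the alphabet (wrapping around).
So "cmhnuwgmxzn" becomes "akflsuekvxl".

akflsuekvxl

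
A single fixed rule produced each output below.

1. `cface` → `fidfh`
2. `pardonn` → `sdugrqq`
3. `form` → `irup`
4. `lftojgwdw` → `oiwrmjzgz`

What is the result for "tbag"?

wedj

Rule — shift every letter 3 places forward in the alphabet (wrapping around).
"tbag" → "wedj".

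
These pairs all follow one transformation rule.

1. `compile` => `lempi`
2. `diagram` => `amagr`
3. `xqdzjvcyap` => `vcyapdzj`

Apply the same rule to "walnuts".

The pattern: delete the first 2 characters, then move the first 3 characters to the end (rotate left by 3).
For "walnuts", step one produces "lnuts"; step two turns that into "tslnu".

tslnu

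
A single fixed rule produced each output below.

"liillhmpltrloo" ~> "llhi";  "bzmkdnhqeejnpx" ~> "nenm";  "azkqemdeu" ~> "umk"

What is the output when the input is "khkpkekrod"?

oek

The pattern: keep one character in every 3, starting at position 3 (positions 3rd, 6th, 9th, ...), then reverse the string.
So "khkpkekrod" becomes "oek".
(Check on "bzmkdnhqeejnpx": → "mnen" → "nenm" ✓)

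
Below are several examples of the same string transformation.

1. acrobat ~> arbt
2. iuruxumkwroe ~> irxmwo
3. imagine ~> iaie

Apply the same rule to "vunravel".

Rule — keep every other character starting from the first (positions 1st, 3rd, 5th, ...).
For "vunravel" the result is "vnae".

vnae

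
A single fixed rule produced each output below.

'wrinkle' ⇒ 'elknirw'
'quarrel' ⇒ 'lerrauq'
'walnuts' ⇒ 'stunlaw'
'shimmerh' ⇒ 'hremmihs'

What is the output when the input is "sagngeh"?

In each case the input is transformed by: reverse the string.
So "sagngeh" becomes "hegngas".

hegngas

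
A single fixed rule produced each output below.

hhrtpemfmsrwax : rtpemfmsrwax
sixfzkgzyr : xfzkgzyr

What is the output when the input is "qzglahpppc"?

Each output is the input with this applied: delete the first 2 characters.
So "qzglahpppc" becomes "glahpppc".

glahpppc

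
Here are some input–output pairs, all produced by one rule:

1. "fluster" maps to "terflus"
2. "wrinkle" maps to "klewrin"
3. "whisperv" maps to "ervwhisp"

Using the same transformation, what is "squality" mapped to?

itysqual

The transformation: move the last 3 characters to the front (rotate right by 3).
Doing the same to "squality": "itysqual".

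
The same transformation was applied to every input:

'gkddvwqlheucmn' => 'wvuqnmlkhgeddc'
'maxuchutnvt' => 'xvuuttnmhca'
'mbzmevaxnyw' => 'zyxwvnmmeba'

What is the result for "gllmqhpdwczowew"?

The transformation: sort the characters into reverse alphabetical order.
Applying that to "gllmqhpdwczowew" gives "zwwwqpomllhgedc".

zwwwqpomllhgedc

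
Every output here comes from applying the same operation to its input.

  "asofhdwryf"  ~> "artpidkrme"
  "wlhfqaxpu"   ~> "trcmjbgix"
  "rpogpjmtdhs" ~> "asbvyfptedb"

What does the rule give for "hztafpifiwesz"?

fmrburuiqeltl

Each output is the input with this applied: shift every letter 12 places forward in the alphabet (wrapping around), then move the first 2 characters to the end (rotate left by 2).
Starting from "hztafpifiwesz": after the first operation, "tlfmrburuiqel"; after the second, "fmrburuiqeltl".
(Check on "wlhfqaxpu": → "ixtrcmjbg" → "trcmjbgix" ✓)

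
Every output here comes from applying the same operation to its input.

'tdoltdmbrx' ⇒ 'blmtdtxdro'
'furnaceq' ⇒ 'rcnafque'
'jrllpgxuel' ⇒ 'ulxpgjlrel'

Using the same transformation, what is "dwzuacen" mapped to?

zcuadnwe

The rule is to take characters alternately from the front and the back (1st, last, 2nd, 2nd-last, ...), then swap the front and back halves of the string.
On "dwzuacen": the first step gives "dnwezcua", and the second then gives "zcuadnwe".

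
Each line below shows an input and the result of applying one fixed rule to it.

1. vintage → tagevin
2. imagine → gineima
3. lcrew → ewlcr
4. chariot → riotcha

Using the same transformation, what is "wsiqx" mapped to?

Each output is the input with this applied: move the first 3 characters to the end (rotate left by 3).
Applying that to "wsiqx" gives "qxwsi".

qxwsi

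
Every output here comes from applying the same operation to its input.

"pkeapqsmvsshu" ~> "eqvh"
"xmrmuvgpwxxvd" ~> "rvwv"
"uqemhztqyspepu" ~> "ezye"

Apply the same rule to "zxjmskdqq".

jkq

Rule — keep one character in every 3, starting at position 3 (positions 3rd, 6th, 9th, ...).
So "zxjmskdqq" becomes "jkq".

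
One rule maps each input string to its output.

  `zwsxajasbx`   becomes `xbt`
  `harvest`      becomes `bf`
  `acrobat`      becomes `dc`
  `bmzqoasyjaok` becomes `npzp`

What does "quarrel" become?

The transformation: keep one character in every 3, starting at position 2 (positions 2nd, 5th, 8th, ...), then shift every letter 1 place forward in the alphabet (wrapping around).
Applying that to "quarrel" gives "vs".

vs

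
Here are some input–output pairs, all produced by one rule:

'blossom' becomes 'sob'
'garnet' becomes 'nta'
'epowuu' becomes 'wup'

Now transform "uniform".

The rule is to move the first 2 characters to the end (rotate left by 2), then keep every other character starting from the second (positions 2nd, 4th, 6th, ...).
On "uniform": the first step gives "iformun", and the second then gives "fru".

fru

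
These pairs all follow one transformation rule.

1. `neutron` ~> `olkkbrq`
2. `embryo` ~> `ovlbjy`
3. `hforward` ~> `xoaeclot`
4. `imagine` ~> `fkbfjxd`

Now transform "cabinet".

The pattern: move the last 3 characters to the front (rotate right by 3), then shift every letter 3 places backward in the alphabet (wrapping around).
For "cabinet", step one produces "netcabi"; step two turns that into "kbqzxyf".

kbqzxyf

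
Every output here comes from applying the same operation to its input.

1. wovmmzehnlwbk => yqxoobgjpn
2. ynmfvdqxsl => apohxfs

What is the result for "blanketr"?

The pattern: shift every letter 2 places forward in the alphabet (wrapping around), then delete the last 3 characters.
Applying both steps to "blanketr": "dncpmgvt", then "dncpm".

dncpm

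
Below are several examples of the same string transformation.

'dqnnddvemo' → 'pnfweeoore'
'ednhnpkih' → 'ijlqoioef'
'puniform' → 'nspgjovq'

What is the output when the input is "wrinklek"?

The rule is to reverse the string, then shift every letter 1 place forward in the alphabet (wrapping around).
Applying both steps to "wrinklek": "kelknirw", then "lfmlojsx".

lfmlojsx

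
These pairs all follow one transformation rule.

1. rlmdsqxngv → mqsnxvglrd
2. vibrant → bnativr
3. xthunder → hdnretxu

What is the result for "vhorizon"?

ozinohvr

Each output is the input with this applied: swap each adjacent pair of characters (1↔2, 3↔4, ...), then move the first 3 characters to the end (rotate left by 3).
Applying that to "vhorizon" gives "ozinohvr".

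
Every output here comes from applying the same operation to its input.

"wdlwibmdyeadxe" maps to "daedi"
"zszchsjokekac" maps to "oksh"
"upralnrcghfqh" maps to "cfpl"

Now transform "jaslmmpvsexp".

Rule — keep one character in every 3, starting at position 2 (positions 2nd, 5th, 8th, ...), then move the first 2 characters to the end (rotate left by 2).
On "jaslmmpvsexp": the first step gives "amvx", and the second then gives "vxam".

vxam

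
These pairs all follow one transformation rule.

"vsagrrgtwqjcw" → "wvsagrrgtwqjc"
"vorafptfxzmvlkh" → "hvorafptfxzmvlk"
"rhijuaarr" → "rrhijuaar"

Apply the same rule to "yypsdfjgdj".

jyypsdfjgd

In each case the input is transformed by: move the last character to the front.
For "yypsdfjgdj" the result is "jyypsdfjgd".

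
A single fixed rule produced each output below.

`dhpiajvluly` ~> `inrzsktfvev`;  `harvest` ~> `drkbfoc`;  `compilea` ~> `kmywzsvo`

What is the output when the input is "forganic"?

mpybqkxs

The rule is to move the last character to the front, then shift every letter 10 places forward in the alphabet (wrapping around).
Working it through for "forganic": intermediate "cforgani", final "mpybqkxs".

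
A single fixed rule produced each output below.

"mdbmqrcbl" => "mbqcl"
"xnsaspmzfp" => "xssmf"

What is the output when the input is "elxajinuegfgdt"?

Looking at the pairs, the operation is to keep every other character starting from the first (positions 1st, 3rd, 5th, ...).
For "elxajinuegfgdt" the result is "exjnefd".

exjnefd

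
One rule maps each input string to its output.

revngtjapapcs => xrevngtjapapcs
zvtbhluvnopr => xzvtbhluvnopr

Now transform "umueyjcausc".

xumueyjcausc

What's happening: prepend "x".
Doing the same to "umueyjcausc": "xumueyjcausc".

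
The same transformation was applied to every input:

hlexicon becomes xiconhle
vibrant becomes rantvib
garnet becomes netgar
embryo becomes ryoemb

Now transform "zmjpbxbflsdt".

pbxbflsdtzmj

Looking at the pairs, the operation is to move the first 3 characters to the end (rotate left by 3).
Doing the same to "zmjpbxbflsdt": "pbxbflsdtzmj".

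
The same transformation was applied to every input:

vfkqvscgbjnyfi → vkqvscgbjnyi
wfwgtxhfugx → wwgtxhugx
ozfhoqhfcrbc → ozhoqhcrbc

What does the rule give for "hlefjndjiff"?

hlejndji

In each case the input is transformed by: remove every "f".
Doing the same to "hlefjndjiff": "hlejndji".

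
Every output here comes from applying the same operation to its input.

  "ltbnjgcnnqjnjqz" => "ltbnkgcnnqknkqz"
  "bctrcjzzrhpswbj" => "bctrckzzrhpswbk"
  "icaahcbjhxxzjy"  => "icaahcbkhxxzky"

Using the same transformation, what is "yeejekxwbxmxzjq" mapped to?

The pattern: replace every "j" with "k".
Applying that to "yeejekxwbxmxzjq" gives "yeekekxwbxmxzkq".

yeekekxwbxmxzkq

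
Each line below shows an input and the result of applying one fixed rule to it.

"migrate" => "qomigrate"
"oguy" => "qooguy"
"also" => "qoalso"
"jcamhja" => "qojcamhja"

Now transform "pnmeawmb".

In each case the input is transformed by: prepend "qo".
"pnmeawmb" → "qopnmeawmb".

qopnmeawmb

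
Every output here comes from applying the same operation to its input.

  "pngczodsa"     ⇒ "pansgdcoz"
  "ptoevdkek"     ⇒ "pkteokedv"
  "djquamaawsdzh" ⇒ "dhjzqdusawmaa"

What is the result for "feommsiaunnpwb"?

What's happening: take characters alternately from the front and the back (1st, last, 2nd, 2nd-last, ...).
On "feommsiaunnpwb" that produces "fbewopmnmnsuia".

fbewopmnmnsuia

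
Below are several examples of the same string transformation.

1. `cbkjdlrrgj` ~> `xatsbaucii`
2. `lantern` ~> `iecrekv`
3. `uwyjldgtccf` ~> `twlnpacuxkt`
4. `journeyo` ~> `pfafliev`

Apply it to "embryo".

The pattern: move the last 2 characters to the front (rotate right by 2), then shift every letter 9 places backward in the alphabet (wrapping around).
On "embryo": the first step gives "yoembr", and the second then gives "pfvdsi".

pfvdsi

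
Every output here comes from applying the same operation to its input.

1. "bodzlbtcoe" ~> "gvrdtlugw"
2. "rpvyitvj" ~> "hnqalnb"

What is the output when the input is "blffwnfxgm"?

dxxofxpye

Looking at the pairs, the operation is to shift every letter 8 places backward in the alphabet (wrapping around), then delete the first character.
Starting from "blffwnfxgm": after the first operation, "tdxxofxpye"; after the second, "dxxofxpye".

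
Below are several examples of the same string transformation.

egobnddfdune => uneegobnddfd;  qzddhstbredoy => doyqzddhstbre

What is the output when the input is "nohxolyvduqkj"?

Rule — move the last 3 characters to the front (rotate right by 3).
Doing the same to "nohxolyvduqkj": "qkjnohxolyvdu".

qkjnohxolyvdu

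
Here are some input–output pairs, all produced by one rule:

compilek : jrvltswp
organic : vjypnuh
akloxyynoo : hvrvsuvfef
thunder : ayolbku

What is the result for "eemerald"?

lklsthly

Each output is the input with this applied: shift every letter 7 places forward in the alphabet (wrapping around), then take characters alternately from the front and the back (1st, last, 2nd, 2nd-last, ...).
"eemerald" → "lltlyhsk" → "lklsthly".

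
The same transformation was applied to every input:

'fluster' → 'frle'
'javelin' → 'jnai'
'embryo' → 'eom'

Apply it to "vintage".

veig

Each output is the input with this applied: take characters alternately from the front and the back (1st, last, 2nd, 2nd-last, ...), then delete the last 3 characters.
Working it through for "vintage": intermediate "veignat", final "veig".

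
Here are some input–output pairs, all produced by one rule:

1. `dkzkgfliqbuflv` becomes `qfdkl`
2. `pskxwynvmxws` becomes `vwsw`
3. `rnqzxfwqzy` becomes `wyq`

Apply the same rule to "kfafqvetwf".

Looking at the pairs, the operation is to swap the front and back halves of the string, then keep one character in every 3, starting at position 2 (positions 2nd, 5th, 8th, ...).
"kfafqvetwf" → "vetwfkfafq" → "efa".

efa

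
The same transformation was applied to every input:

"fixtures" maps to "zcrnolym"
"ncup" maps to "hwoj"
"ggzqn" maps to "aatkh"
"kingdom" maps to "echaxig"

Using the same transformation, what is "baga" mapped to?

The rule is to shift every letter 6 places backward in the alphabet (wrapping around).
For "baga" the result is "vuau".

vuau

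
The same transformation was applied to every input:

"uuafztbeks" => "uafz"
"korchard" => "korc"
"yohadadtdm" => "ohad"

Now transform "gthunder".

gthu

Rule — swap the front and back halves of the string, then keep only the last 4 characters.
Working it through for "gthunder": intermediate "ndergthu", final "gthu".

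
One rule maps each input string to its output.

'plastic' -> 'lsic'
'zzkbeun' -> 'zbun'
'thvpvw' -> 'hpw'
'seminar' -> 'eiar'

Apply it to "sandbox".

The rule is to swap each adjacent pair of characters (1↔2, 3↔4, ...), then keep every other character starting from the first (positions 1st, 3rd, 5th, ...).
Starting from "sandbox": after the first operation, "asdnobx"; after the second, "adox".

adox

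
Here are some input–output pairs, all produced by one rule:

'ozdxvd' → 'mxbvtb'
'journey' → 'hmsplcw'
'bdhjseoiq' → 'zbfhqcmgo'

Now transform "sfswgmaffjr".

qdquekyddhp

Rule — shift every letter 2 places backward in the alphabet (wrapping around).
Applying that to "sfswgmaffjr" gives "qdquekyddhp".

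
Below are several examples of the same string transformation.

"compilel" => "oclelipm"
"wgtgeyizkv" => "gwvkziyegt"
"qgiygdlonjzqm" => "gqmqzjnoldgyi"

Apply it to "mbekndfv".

In each case the input is transformed by: move the first 2 characters to the end (rotate left by 2), then reverse the string.
Starting from "mbekndfv": after the first operation, "ekndfvmb"; after the second, "bmvfdnke".

bmvfdnke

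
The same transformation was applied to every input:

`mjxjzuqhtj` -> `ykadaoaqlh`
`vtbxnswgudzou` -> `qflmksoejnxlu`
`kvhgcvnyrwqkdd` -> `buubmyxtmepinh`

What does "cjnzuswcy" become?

The pattern: move the last 3 characters to the front (rotate right by 3), then shift every letter 9 places backward in the alphabet (wrapping around).
For "cjnzuswcy", step one produces "wcycjnzus"; step two turns that into "ntptaeqlj".
(Check on "mjxjzuqhtj": → "htjmjxjzuq" → "ykadaoaqlh" ✓)

ntptaeqlj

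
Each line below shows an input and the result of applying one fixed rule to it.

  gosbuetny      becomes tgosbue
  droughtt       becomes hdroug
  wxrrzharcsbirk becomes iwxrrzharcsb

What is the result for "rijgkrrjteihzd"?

The rule is to delete the last 2 characters, then move the last character to the front.
Working it through for "rijgkrrjteihzd": intermediate "rijgkrrjteih", final "hrijgkrrjtei".

hrijgkrrjtei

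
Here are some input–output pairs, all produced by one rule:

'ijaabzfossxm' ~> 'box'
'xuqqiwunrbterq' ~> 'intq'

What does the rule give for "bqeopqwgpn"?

pg

Each output is the input with this applied: delete the first 3 characters, then keep one character in every 3, starting at position 2 (positions 2nd, 5th, 8th, ...).
"bqeopqwgpn" → "pg".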